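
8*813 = 6504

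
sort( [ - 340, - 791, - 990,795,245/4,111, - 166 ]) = [ - 990, - 791, - 340,-166,245/4,111, 795]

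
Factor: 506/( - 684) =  - 253/342 = - 2^ ( - 1 )*3^( -2)*11^1 * 19^( - 1 ) * 23^1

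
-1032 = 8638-9670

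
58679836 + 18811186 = 77491022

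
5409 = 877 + 4532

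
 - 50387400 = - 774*65100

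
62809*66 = 4145394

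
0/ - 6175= 0/1 = - 0.00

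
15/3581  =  15/3581  =  0.00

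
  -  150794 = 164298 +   -  315092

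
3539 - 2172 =1367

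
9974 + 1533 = 11507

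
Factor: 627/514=2^( -1)*3^1*11^1 * 19^1*257^(-1) 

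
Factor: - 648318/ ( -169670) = 363/95 = 3^1*5^ ( - 1)*11^2*19^( - 1) 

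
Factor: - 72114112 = -2^6  *7^1  *160969^1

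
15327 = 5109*3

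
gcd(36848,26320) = 5264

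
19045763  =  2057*9259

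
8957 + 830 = 9787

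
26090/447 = 26090/447 = 58.37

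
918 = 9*102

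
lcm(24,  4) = 24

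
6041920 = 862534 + 5179386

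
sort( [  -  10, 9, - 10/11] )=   [-10,-10/11,  9] 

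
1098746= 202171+896575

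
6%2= 0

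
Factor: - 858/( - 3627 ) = 2^1*3^(  -  1)*11^1*31^( - 1 ) = 22/93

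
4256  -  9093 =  - 4837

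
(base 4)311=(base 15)38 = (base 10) 53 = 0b110101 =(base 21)2b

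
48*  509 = 24432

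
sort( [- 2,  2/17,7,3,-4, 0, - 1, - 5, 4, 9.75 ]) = [ - 5, - 4, - 2, - 1, 0,2/17,  3,4,7, 9.75] 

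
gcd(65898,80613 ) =9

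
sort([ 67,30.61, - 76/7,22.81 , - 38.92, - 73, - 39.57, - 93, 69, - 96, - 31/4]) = [ - 96, - 93,  -  73, - 39.57, - 38.92,  -  76/7, - 31/4,22.81, 30.61 , 67,  69]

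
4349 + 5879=10228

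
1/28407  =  1/28407 = 0.00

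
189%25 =14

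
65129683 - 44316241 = 20813442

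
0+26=26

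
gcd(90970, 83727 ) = 1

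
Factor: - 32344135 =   -  5^1*29^1*223063^1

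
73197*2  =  146394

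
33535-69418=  - 35883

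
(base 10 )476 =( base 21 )11e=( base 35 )DL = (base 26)i8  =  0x1DC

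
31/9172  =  31/9172   =  0.00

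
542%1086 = 542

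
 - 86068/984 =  - 21517/246 = -87.47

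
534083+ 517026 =1051109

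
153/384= 51/128=0.40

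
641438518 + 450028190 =1091466708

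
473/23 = 20 + 13/23 = 20.57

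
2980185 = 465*6409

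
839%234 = 137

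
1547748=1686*918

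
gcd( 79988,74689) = 1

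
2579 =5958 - 3379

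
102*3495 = 356490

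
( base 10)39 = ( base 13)30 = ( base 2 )100111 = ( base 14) 2b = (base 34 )15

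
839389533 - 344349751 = 495039782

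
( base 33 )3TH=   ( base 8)10221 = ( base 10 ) 4241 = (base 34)3MP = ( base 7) 15236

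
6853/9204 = 6853/9204 = 0.74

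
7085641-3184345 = 3901296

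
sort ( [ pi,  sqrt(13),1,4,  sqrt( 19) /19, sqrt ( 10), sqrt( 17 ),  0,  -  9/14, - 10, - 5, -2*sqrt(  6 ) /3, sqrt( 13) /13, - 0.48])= [ - 10, - 5, - 2 * sqrt(6)/3,-9/14,-0.48,0,sqrt(19 ) /19, sqrt( 13) /13,1, pi, sqrt ( 10),sqrt ( 13 ),4,  sqrt ( 17) ] 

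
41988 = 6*6998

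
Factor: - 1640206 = -2^1 * 47^1*17449^1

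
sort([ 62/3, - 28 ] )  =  [ - 28, 62/3 ] 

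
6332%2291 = 1750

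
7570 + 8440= 16010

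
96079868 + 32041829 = 128121697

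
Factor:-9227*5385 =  -49687395 = -  3^1*5^1 * 359^1 *9227^1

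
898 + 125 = 1023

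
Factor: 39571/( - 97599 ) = -3^( - 1 )*7^1*5653^1*32533^( - 1)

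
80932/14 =5780+6/7=5780.86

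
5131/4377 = 5131/4377 =1.17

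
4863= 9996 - 5133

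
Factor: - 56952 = - 2^3  *  3^2*7^1*113^1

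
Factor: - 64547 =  - 7^1*9221^1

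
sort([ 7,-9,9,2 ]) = [ - 9,2,7,9]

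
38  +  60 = 98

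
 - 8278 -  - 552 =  - 7726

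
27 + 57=84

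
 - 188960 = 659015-847975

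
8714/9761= 8714/9761 = 0.89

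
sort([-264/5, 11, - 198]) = [ - 198, - 264/5,  11]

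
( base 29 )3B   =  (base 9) 118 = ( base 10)98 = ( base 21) 4E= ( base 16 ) 62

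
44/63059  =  44/63059  =  0.00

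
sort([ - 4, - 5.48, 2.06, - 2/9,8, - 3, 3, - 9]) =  [ - 9, - 5.48, - 4,-3, - 2/9,2.06 , 3 , 8 ] 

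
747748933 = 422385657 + 325363276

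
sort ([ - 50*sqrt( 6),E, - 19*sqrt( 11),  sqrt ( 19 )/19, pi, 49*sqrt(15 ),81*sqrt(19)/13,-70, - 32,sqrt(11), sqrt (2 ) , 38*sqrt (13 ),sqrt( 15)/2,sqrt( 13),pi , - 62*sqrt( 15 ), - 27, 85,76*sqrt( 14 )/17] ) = [ - 62 * sqrt(15 ), - 50  *  sqrt(6), -70 , - 19*sqrt (11), - 32, - 27,sqrt(19)/19,sqrt( 2),sqrt(15)/2,E, pi,pi, sqrt( 11 ), sqrt( 13),76*sqrt(14 ) /17, 81*sqrt( 19) /13, 85,38*sqrt( 13 ),49*sqrt( 15 ) ] 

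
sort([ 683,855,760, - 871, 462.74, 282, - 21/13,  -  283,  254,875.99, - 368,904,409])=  [ - 871, - 368, - 283, - 21/13,254,282,409,462.74,683,  760, 855,875.99,904 ]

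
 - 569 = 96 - 665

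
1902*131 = 249162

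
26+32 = 58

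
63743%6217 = 1573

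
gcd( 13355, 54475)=5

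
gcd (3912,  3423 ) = 489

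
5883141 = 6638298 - 755157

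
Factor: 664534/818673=2^1*3^( - 1 ) * 13^1 * 61^1*67^(-1 ) * 419^1*4073^( - 1 ) 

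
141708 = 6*23618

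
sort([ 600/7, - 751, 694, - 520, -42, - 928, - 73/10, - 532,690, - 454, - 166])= [ - 928, - 751, - 532, - 520, - 454, - 166, - 42, - 73/10, 600/7, 690, 694]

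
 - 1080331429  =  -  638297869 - 442033560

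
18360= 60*306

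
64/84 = 16/21 = 0.76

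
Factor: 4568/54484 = 2^1*53^( - 1 ) *257^( - 1)*571^1  =  1142/13621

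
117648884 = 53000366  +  64648518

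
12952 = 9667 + 3285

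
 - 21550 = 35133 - 56683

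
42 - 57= - 15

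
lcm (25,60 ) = 300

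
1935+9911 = 11846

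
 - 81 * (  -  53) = 4293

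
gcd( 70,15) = 5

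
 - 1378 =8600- 9978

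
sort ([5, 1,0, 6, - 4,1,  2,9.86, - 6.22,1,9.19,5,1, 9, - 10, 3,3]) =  [ - 10, - 6.22, - 4,0,  1,1, 1, 1,2, 3, 3, 5, 5, 6 , 9, 9.19,9.86] 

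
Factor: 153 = 3^2*17^1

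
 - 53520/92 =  - 13380/23=- 581.74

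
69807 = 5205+64602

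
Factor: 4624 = 2^4*17^2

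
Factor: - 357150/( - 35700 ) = 2^( -1)*7^( - 1)*17^( -1)*2381^1 = 2381/238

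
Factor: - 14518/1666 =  - 61/7 = -  7^ ( - 1 ) * 61^1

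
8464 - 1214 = 7250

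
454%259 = 195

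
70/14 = 5 = 5.00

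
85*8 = 680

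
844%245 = 109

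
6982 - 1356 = 5626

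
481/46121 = 481/46121 = 0.01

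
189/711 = 21/79 = 0.27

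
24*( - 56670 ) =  - 1360080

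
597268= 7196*83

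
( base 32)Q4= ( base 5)11321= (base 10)836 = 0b1101000100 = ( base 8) 1504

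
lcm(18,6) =18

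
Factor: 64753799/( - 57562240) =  - 2^( - 7)*5^( - 1)*11^1*17^1*53^( - 1 )*1697^(- 1 )*346277^1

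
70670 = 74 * 955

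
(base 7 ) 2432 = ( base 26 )18L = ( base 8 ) 1611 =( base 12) 635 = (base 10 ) 905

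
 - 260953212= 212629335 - 473582547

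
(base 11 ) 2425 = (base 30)3fn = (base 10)3173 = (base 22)6C5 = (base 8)6145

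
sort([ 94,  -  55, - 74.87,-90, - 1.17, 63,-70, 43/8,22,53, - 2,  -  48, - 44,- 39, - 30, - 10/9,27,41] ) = [-90,  -  74.87, - 70, - 55, - 48,-44, - 39,-30,-2 , - 1.17 ,-10/9,43/8,22, 27,  41, 53, 63,94]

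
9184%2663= 1195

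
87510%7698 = 2832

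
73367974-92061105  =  -18693131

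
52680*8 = 421440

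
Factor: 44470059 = 3^1*14823353^1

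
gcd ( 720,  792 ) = 72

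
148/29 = 5 + 3/29 = 5.10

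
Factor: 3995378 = 2^1*61^1*32749^1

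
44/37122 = 22/18561 = 0.00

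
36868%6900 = 2368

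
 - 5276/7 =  - 754 +2/7 = -753.71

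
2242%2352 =2242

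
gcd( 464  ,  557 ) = 1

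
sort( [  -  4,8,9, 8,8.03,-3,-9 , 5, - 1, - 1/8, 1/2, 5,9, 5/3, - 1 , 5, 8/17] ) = [-9, - 4, - 3,  -  1,-1, - 1/8,8/17 , 1/2,5/3,5,5 , 5, 8,  8, 8.03,9,9 ] 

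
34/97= 34/97 = 0.35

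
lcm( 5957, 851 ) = 5957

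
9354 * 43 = 402222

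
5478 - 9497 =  - 4019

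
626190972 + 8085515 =634276487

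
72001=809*89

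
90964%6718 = 3630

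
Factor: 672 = 2^5  *  3^1 * 7^1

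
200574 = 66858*3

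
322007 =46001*7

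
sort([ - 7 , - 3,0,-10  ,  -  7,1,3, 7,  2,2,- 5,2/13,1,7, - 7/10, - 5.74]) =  [ - 10, - 7 , -7, - 5.74,-5,  -  3, - 7/10,0,2/13,1,1,2,2,3,7 , 7] 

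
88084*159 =14005356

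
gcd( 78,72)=6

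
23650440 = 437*54120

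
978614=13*75278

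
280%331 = 280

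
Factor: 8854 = 2^1*19^1*233^1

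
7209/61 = 7209/61 = 118.18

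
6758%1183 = 843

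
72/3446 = 36/1723=0.02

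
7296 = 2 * 3648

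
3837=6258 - 2421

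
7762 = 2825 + 4937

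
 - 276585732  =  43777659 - 320363391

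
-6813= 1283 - 8096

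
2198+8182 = 10380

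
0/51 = 0 = 0.00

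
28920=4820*6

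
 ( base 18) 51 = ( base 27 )3A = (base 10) 91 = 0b1011011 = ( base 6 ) 231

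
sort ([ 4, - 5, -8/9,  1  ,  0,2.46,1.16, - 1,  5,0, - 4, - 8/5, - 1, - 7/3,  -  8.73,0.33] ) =[ - 8.73, - 5, - 4,-7/3, - 8/5, - 1, - 1, - 8/9, 0, 0,0.33,1,1.16, 2.46,4, 5 ] 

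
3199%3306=3199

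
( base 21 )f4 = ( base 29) b0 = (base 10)319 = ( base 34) 9D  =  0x13f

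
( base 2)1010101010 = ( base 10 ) 682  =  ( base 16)2AA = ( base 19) 1gh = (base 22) 190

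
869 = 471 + 398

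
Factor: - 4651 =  - 4651^1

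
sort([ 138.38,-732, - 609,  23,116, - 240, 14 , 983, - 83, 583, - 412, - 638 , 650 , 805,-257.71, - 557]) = [ - 732, - 638, - 609,- 557, - 412,-257.71, - 240, - 83,14, 23, 116, 138.38,  583, 650 , 805, 983 ] 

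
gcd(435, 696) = 87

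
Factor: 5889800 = 2^3 *5^2*7^2 *601^1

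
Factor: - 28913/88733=-29/89 = - 29^1* 89^ ( - 1) 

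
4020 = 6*670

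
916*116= 106256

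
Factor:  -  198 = -2^1 * 3^2*11^1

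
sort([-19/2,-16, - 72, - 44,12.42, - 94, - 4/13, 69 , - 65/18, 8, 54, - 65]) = [ - 94, - 72, - 65, - 44, - 16, - 19/2, - 65/18, - 4/13 , 8,12.42,54,69]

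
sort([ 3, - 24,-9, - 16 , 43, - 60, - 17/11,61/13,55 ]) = [ - 60, - 24, - 16 , - 9, - 17/11,3,61/13,43, 55] 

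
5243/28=187+ 1/4 = 187.25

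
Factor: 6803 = 6803^1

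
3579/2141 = 1 + 1438/2141 = 1.67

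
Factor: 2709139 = 941^1*2879^1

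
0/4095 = 0 = 0.00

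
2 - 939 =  - 937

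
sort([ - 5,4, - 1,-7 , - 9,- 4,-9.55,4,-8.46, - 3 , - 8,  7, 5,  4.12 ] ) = [ - 9.55,-9, - 8.46, - 8,- 7, - 5, - 4, - 3, - 1, 4 , 4,4.12, 5,7 ] 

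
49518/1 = 49518 = 49518.00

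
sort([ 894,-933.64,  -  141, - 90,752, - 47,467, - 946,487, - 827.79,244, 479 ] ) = [-946, - 933.64, - 827.79, - 141,  -  90, - 47,244,467 , 479, 487, 752, 894]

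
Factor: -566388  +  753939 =3^2*7^1*13^1*229^1 = 187551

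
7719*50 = 385950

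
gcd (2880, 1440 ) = 1440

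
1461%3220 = 1461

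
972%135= 27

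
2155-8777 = -6622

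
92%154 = 92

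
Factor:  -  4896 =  - 2^5*3^2*17^1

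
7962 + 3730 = 11692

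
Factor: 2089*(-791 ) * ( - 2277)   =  3^2*7^1*11^1*23^1*113^1*2089^1 = 3762512523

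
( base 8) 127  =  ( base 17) 52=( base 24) 3f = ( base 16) 57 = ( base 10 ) 87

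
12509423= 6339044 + 6170379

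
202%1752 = 202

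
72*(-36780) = -2648160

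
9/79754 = 9/79754 = 0.00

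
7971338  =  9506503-1535165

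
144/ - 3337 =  - 1+3193/3337 = - 0.04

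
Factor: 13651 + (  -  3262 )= 10389 = 3^1*3463^1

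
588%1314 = 588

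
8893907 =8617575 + 276332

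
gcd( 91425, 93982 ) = 1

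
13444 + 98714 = 112158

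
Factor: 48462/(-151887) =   -  82/257= - 2^1 * 41^1*257^(-1 ) 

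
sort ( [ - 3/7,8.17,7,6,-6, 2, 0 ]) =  [-6,-3/7, 0, 2, 6 , 7, 8.17 ] 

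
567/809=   567/809 = 0.70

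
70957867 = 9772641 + 61185226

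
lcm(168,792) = 5544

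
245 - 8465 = -8220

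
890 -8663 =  - 7773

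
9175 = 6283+2892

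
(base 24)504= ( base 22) 5l2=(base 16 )b44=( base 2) 101101000100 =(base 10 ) 2884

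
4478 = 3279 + 1199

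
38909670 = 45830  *849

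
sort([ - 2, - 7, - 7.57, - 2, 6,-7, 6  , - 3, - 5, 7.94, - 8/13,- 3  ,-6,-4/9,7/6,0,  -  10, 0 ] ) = [ - 10, - 7.57, - 7, -7 , - 6,-5, - 3,-3, - 2 , - 2 , - 8/13, - 4/9,0, 0,7/6, 6, 6, 7.94 ]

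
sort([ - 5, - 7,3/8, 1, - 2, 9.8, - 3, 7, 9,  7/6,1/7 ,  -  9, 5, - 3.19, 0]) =[ -9, - 7, - 5, - 3.19, - 3, - 2, 0,1/7, 3/8, 1,7/6, 5 , 7, 9,9.8]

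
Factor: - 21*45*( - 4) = 3780 = 2^2 *3^3*5^1*7^1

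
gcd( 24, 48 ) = 24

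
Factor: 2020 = 2^2*5^1*101^1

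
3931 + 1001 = 4932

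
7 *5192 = 36344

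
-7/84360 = -7/84360 = - 0.00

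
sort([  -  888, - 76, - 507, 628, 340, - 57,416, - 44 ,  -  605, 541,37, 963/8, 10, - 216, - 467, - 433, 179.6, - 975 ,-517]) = [ -975,-888, - 605, - 517, - 507, - 467 , - 433, -216, - 76, -57 ,-44,  10,37,963/8,179.6, 340 , 416,541 , 628]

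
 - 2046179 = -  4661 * 439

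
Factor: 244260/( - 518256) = - 115/244 =-2^ ( - 2 ) *5^1 * 23^1* 61^( - 1)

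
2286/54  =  42+1/3 = 42.33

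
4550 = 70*65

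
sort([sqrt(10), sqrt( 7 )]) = [sqrt(7)  ,  sqrt(10 )]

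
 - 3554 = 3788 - 7342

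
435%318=117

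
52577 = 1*52577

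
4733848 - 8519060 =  - 3785212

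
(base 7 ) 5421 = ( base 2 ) 11110000110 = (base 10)1926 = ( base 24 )386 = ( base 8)3606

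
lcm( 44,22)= 44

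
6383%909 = 20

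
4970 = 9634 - 4664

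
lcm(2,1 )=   2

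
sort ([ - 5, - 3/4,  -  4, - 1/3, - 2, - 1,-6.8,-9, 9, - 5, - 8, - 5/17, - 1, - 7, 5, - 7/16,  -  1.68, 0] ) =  [ - 9,- 8, - 7, - 6.8, - 5, - 5,- 4,-2, - 1.68,-1, - 1, - 3/4, - 7/16, - 1/3, - 5/17,0, 5,  9]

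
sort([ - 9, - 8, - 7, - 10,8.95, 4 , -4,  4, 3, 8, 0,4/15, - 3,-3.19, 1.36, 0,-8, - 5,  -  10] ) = [-10, - 10, - 9, - 8,-8,  -  7,- 5, - 4, - 3.19,-3,0,0, 4/15,1.36, 3, 4,4, 8,8.95 ]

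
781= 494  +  287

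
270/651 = 90/217 = 0.41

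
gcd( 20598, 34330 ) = 6866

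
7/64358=1/9194 = 0.00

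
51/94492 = 51/94492= 0.00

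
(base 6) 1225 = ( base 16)131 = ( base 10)305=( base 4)10301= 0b100110001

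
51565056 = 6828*7552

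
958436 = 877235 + 81201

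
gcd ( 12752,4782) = 1594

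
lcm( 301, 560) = 24080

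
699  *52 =36348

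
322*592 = 190624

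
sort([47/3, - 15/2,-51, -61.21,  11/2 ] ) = [-61.21 , - 51 ,-15/2,11/2,47/3 ] 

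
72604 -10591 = 62013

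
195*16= 3120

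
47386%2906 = 890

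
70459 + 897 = 71356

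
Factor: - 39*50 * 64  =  - 124800 = -  2^7*3^1*5^2*13^1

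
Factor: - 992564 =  - 2^2*248141^1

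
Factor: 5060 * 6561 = 33198660 = 2^2*3^8*5^1*11^1*23^1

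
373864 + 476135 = 849999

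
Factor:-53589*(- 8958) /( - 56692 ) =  - 240025131/28346 = - 2^(-1)*3^2*1493^1*14173^( - 1)*17863^1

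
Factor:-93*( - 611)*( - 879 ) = -3^2*13^1 * 31^1*47^1*293^1 = -49947417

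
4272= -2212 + 6484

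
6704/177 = 6704/177 = 37.88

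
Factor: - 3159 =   -  3^5*13^1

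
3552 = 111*32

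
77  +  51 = 128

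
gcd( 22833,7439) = 43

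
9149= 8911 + 238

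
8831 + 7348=16179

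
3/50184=1/16728 = 0.00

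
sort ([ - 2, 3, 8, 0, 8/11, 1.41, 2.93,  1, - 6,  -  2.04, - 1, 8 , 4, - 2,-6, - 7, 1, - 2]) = [-7, - 6, - 6, - 2.04, - 2, - 2, - 2 , - 1, 0, 8/11 , 1, 1, 1.41, 2.93, 3,4, 8, 8 ] 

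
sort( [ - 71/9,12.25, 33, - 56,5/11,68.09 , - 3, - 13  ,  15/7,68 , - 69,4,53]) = [ - 69,  -  56, - 13, - 71/9,-3,5/11, 15/7,4,12.25, 33, 53, 68,68.09 ]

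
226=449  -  223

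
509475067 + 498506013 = 1007981080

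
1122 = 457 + 665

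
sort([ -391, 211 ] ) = [-391, 211]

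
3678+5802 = 9480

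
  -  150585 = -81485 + -69100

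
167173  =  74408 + 92765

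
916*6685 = 6123460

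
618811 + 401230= 1020041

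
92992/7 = 13284+4/7 = 13284.57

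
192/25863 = 64/8621 = 0.01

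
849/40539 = 283/13513 =0.02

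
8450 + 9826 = 18276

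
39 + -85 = - 46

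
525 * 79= 41475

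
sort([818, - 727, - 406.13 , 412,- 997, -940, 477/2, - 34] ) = [-997, - 940, - 727,  -  406.13, - 34,  477/2,412,818] 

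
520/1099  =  520/1099 = 0.47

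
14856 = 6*2476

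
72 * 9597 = 690984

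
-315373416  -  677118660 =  - 992492076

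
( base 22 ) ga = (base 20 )I2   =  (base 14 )1BC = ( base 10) 362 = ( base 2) 101101010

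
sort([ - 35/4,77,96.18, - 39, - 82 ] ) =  [ -82,-39,-35/4 , 77,96.18 ]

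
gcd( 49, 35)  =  7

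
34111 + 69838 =103949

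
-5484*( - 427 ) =2341668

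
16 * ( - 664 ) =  - 10624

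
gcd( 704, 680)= 8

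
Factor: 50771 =7^1*7253^1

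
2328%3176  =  2328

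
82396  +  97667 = 180063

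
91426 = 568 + 90858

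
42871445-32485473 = 10385972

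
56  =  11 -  - 45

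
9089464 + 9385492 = 18474956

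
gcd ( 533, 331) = 1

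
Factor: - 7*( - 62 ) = 434 =2^1*7^1*31^1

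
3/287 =3/287 = 0.01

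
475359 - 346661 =128698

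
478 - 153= 325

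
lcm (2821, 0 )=0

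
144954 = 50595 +94359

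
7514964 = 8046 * 934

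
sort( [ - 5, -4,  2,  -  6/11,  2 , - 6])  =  [ - 6, - 5, - 4,  -  6/11,  2, 2]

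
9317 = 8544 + 773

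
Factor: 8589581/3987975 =3^( - 1 )*5^( - 2 )*7^1*11^1*13^1*8581^1*53173^(-1)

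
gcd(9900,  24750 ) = 4950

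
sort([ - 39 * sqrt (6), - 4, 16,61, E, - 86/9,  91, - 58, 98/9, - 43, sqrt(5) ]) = [  -  39*sqrt(6 ), - 58, - 43 , - 86/9,-4, sqrt(5),E , 98/9, 16,61, 91]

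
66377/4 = 16594 + 1/4=16594.25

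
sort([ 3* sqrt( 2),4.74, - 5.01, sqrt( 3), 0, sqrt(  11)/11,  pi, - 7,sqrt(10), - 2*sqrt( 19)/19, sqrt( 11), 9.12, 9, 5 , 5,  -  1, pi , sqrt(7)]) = [  -  7, - 5.01,  -  1, - 2*sqrt(19 )/19, 0,sqrt(11) /11, sqrt (3 ), sqrt(7 ),pi,pi, sqrt( 10 ), sqrt (11), 3*sqrt(2),4.74,5,5, 9, 9.12 ] 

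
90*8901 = 801090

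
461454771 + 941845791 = 1403300562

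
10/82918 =5/41459= 0.00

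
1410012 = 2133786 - 723774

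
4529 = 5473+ - 944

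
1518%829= 689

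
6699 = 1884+4815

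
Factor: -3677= - 3677^1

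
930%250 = 180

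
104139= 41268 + 62871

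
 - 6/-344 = 3/172  =  0.02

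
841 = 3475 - 2634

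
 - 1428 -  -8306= 6878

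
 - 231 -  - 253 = 22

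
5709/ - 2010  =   - 3 + 107/670 = - 2.84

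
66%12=6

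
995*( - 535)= - 532325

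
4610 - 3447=1163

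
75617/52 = 1454+9/52  =  1454.17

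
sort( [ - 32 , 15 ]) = [  -  32,15 ]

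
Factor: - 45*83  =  -3735 = - 3^2 * 5^1 * 83^1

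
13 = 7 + 6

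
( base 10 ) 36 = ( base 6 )100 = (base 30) 16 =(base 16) 24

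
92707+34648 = 127355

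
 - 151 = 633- 784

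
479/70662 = 479/70662 = 0.01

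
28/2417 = 28/2417= 0.01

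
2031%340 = 331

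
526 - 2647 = - 2121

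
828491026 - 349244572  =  479246454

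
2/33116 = 1/16558 = 0.00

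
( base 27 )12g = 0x31f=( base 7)2221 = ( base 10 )799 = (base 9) 1077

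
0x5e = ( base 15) 64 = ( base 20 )4e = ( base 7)163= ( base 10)94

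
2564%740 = 344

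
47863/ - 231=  - 208 + 185/231 = - 207.20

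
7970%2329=983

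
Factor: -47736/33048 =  - 13/9 = - 3^(-2) * 13^1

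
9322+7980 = 17302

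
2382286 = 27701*86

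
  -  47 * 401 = - 18847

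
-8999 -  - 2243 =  - 6756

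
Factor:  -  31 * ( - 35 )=5^1*7^1*31^1 = 1085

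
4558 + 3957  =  8515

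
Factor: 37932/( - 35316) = -3^ ( - 3 )*29^1 = -29/27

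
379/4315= 379/4315 =0.09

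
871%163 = 56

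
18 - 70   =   - 52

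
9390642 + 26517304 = 35907946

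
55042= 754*73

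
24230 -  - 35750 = 59980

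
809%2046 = 809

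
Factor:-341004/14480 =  -2^(-2 )*3^1*5^ ( - 1)*157^1=-471/20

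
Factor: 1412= 2^2 * 353^1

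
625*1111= 694375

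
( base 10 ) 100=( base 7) 202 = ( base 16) 64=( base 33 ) 31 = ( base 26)3m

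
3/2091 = 1/697 = 0.00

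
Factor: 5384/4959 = 2^3*3^ (-2)*19^(-1)* 29^ ( - 1 )*673^1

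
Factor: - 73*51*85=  - 3^1*5^1*17^2*73^1= - 316455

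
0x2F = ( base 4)233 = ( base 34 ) 1d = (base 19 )29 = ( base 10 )47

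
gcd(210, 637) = 7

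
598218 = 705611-107393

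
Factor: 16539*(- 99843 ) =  - 1651303377 = - 3^2*23^1*37^1*149^1*1447^1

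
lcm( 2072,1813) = 14504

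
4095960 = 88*46545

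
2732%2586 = 146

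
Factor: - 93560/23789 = - 2^3 * 5^1*2339^1*23789^( - 1) 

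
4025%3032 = 993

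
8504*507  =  4311528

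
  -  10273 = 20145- 30418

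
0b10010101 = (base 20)79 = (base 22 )6H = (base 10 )149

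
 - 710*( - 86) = 61060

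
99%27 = 18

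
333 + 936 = 1269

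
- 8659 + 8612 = -47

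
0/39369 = 0= 0.00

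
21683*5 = 108415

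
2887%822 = 421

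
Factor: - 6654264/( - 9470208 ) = 277261/394592=2^(- 5)*11^( - 1)*19^(-1 ) * 59^( - 1)*277261^1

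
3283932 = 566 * 5802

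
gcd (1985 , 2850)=5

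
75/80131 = 75/80131 = 0.00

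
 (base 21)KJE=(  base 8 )22021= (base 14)3517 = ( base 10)9233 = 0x2411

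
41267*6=247602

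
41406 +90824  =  132230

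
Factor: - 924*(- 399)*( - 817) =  - 301208292 = - 2^2*3^2* 7^2*11^1*19^2*43^1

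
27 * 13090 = 353430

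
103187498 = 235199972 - 132012474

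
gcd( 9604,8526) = 98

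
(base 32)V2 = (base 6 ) 4334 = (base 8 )1742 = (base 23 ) 1K5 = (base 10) 994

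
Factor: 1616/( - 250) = -808/125 = -  2^3*5^( - 3 )*101^1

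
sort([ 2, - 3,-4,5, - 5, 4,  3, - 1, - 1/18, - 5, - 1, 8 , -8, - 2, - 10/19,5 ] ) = [ -8, - 5 ,-5 ,-4,-3,- 2,  -  1, - 1,-10/19,  -  1/18 , 2, 3 , 4,5,5,8 ] 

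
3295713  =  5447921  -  2152208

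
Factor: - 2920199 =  - 191^1*15289^1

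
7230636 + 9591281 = 16821917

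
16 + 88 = 104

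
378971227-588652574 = - 209681347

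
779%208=155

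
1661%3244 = 1661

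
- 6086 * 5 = - 30430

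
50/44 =25/22 = 1.14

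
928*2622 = 2433216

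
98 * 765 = 74970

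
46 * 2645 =121670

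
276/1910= 138/955  =  0.14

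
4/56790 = 2/28395=0.00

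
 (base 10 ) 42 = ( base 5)132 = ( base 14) 30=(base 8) 52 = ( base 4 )222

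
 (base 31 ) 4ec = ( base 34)3o6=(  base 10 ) 4290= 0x10C2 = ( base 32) 462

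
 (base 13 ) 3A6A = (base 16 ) 20B1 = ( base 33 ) 7mk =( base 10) 8369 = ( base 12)4a15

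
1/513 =1/513 =0.00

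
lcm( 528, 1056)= 1056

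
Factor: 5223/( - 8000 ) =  - 2^ ( - 6 )*3^1  *5^( - 3)*1741^1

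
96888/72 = 1345 + 2/3 = 1345.67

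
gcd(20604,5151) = 5151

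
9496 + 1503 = 10999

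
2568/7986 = 428/1331= 0.32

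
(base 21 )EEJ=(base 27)8O7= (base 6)50011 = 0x1957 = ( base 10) 6487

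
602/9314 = 301/4657 =0.06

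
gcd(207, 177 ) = 3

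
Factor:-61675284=-2^2*3^1 *11^1*467237^1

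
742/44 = 371/22 = 16.86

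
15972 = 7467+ 8505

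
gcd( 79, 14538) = 1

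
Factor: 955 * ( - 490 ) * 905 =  - 2^1*5^3*7^2 * 181^1* 191^1 = - 423494750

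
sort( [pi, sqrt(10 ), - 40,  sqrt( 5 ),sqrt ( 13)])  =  [-40, sqrt( 5),pi,sqrt ( 10 ), sqrt(13 ) ]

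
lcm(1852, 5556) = 5556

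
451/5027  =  41/457 =0.09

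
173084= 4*43271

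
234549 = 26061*9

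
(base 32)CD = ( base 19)11h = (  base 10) 397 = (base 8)615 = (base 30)D7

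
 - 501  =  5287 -5788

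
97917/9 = 10879  +  2/3 = 10879.67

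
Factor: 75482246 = 2^1*7^2 *770227^1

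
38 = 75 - 37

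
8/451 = 8/451 = 0.02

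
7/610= 7/610 = 0.01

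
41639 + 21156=62795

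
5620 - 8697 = -3077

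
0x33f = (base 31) QP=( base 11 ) 696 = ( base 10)831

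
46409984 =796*58304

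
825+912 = 1737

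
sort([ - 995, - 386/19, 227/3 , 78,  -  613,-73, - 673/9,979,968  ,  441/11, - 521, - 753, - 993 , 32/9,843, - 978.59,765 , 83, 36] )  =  [ - 995,-993, - 978.59 , - 753, - 613,-521, - 673/9 , - 73, - 386/19,32/9,36,441/11, 227/3, 78,  83, 765,843 , 968, 979 ] 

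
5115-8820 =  - 3705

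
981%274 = 159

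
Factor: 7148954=2^1*1031^1*3467^1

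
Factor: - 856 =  - 2^3 * 107^1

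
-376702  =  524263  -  900965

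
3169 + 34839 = 38008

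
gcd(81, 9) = 9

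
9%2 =1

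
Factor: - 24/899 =-2^3*3^1*29^( -1 ) *31^( - 1)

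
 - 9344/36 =-260 + 4/9 = - 259.56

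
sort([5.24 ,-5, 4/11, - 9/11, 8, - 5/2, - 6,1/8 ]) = [ - 6, - 5, - 5/2, - 9/11, 1/8,4/11,5.24, 8]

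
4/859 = 4/859 = 0.00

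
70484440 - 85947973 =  - 15463533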